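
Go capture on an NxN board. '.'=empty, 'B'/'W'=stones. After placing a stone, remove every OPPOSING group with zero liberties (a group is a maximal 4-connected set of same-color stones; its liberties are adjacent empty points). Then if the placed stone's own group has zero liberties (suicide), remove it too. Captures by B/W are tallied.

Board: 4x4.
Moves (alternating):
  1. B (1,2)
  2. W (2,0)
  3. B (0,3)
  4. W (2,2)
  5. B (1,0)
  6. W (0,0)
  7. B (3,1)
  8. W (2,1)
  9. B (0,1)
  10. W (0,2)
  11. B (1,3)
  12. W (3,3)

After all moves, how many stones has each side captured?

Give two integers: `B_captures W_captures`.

Move 1: B@(1,2) -> caps B=0 W=0
Move 2: W@(2,0) -> caps B=0 W=0
Move 3: B@(0,3) -> caps B=0 W=0
Move 4: W@(2,2) -> caps B=0 W=0
Move 5: B@(1,0) -> caps B=0 W=0
Move 6: W@(0,0) -> caps B=0 W=0
Move 7: B@(3,1) -> caps B=0 W=0
Move 8: W@(2,1) -> caps B=0 W=0
Move 9: B@(0,1) -> caps B=1 W=0
Move 10: W@(0,2) -> caps B=1 W=0
Move 11: B@(1,3) -> caps B=1 W=0
Move 12: W@(3,3) -> caps B=1 W=0

Answer: 1 0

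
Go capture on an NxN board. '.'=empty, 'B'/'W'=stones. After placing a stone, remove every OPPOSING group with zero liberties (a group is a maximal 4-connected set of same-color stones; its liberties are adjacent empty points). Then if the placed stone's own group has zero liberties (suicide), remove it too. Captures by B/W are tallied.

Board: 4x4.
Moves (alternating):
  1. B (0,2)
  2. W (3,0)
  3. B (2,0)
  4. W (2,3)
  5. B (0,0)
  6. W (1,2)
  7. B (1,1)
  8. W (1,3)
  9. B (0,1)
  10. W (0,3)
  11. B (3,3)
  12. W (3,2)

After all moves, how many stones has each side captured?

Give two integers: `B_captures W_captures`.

Answer: 0 1

Derivation:
Move 1: B@(0,2) -> caps B=0 W=0
Move 2: W@(3,0) -> caps B=0 W=0
Move 3: B@(2,0) -> caps B=0 W=0
Move 4: W@(2,3) -> caps B=0 W=0
Move 5: B@(0,0) -> caps B=0 W=0
Move 6: W@(1,2) -> caps B=0 W=0
Move 7: B@(1,1) -> caps B=0 W=0
Move 8: W@(1,3) -> caps B=0 W=0
Move 9: B@(0,1) -> caps B=0 W=0
Move 10: W@(0,3) -> caps B=0 W=0
Move 11: B@(3,3) -> caps B=0 W=0
Move 12: W@(3,2) -> caps B=0 W=1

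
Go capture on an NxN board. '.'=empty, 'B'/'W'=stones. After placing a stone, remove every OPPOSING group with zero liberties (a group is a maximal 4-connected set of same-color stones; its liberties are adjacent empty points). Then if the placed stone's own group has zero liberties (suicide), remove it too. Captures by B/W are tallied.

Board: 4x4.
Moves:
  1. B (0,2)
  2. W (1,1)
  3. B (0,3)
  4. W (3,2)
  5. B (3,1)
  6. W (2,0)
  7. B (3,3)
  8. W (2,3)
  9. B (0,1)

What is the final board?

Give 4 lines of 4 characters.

Move 1: B@(0,2) -> caps B=0 W=0
Move 2: W@(1,1) -> caps B=0 W=0
Move 3: B@(0,3) -> caps B=0 W=0
Move 4: W@(3,2) -> caps B=0 W=0
Move 5: B@(3,1) -> caps B=0 W=0
Move 6: W@(2,0) -> caps B=0 W=0
Move 7: B@(3,3) -> caps B=0 W=0
Move 8: W@(2,3) -> caps B=0 W=1
Move 9: B@(0,1) -> caps B=0 W=1

Answer: .BBB
.W..
W..W
.BW.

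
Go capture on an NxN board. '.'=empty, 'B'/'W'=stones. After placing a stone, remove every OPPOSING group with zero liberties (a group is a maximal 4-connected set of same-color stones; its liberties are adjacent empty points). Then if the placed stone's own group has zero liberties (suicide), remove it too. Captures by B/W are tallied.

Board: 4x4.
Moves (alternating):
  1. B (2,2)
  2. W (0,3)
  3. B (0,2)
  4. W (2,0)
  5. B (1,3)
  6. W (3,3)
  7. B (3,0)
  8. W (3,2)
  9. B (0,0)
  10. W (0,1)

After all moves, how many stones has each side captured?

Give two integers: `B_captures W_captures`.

Answer: 1 0

Derivation:
Move 1: B@(2,2) -> caps B=0 W=0
Move 2: W@(0,3) -> caps B=0 W=0
Move 3: B@(0,2) -> caps B=0 W=0
Move 4: W@(2,0) -> caps B=0 W=0
Move 5: B@(1,3) -> caps B=1 W=0
Move 6: W@(3,3) -> caps B=1 W=0
Move 7: B@(3,0) -> caps B=1 W=0
Move 8: W@(3,2) -> caps B=1 W=0
Move 9: B@(0,0) -> caps B=1 W=0
Move 10: W@(0,1) -> caps B=1 W=0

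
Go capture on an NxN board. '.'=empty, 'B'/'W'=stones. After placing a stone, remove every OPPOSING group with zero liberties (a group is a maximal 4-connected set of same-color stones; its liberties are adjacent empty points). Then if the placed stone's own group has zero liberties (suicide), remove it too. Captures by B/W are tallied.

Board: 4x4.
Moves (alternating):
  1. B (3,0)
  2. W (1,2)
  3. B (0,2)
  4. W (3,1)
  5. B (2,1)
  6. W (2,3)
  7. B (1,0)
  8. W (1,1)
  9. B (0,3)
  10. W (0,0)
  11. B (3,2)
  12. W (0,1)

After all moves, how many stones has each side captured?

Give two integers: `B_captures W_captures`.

Answer: 1 0

Derivation:
Move 1: B@(3,0) -> caps B=0 W=0
Move 2: W@(1,2) -> caps B=0 W=0
Move 3: B@(0,2) -> caps B=0 W=0
Move 4: W@(3,1) -> caps B=0 W=0
Move 5: B@(2,1) -> caps B=0 W=0
Move 6: W@(2,3) -> caps B=0 W=0
Move 7: B@(1,0) -> caps B=0 W=0
Move 8: W@(1,1) -> caps B=0 W=0
Move 9: B@(0,3) -> caps B=0 W=0
Move 10: W@(0,0) -> caps B=0 W=0
Move 11: B@(3,2) -> caps B=1 W=0
Move 12: W@(0,1) -> caps B=1 W=0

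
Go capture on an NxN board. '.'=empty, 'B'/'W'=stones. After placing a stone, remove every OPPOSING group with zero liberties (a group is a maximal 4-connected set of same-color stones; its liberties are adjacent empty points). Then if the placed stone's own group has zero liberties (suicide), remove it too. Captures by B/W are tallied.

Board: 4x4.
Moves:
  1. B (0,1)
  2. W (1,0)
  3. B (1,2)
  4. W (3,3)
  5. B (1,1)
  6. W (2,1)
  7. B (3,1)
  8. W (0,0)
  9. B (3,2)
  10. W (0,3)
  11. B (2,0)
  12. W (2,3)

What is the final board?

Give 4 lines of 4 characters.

Answer: .B.W
.BB.
BW.W
.BBW

Derivation:
Move 1: B@(0,1) -> caps B=0 W=0
Move 2: W@(1,0) -> caps B=0 W=0
Move 3: B@(1,2) -> caps B=0 W=0
Move 4: W@(3,3) -> caps B=0 W=0
Move 5: B@(1,1) -> caps B=0 W=0
Move 6: W@(2,1) -> caps B=0 W=0
Move 7: B@(3,1) -> caps B=0 W=0
Move 8: W@(0,0) -> caps B=0 W=0
Move 9: B@(3,2) -> caps B=0 W=0
Move 10: W@(0,3) -> caps B=0 W=0
Move 11: B@(2,0) -> caps B=2 W=0
Move 12: W@(2,3) -> caps B=2 W=0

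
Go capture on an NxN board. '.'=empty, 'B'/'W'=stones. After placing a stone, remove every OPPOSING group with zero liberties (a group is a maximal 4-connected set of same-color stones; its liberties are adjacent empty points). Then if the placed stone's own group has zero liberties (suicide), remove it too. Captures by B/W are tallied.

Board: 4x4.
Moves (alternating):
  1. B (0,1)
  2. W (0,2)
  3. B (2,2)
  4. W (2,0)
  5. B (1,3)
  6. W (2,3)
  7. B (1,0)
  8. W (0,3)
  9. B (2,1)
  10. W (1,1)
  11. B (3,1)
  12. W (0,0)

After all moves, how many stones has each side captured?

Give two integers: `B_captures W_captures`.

Answer: 0 2

Derivation:
Move 1: B@(0,1) -> caps B=0 W=0
Move 2: W@(0,2) -> caps B=0 W=0
Move 3: B@(2,2) -> caps B=0 W=0
Move 4: W@(2,0) -> caps B=0 W=0
Move 5: B@(1,3) -> caps B=0 W=0
Move 6: W@(2,3) -> caps B=0 W=0
Move 7: B@(1,0) -> caps B=0 W=0
Move 8: W@(0,3) -> caps B=0 W=0
Move 9: B@(2,1) -> caps B=0 W=0
Move 10: W@(1,1) -> caps B=0 W=0
Move 11: B@(3,1) -> caps B=0 W=0
Move 12: W@(0,0) -> caps B=0 W=2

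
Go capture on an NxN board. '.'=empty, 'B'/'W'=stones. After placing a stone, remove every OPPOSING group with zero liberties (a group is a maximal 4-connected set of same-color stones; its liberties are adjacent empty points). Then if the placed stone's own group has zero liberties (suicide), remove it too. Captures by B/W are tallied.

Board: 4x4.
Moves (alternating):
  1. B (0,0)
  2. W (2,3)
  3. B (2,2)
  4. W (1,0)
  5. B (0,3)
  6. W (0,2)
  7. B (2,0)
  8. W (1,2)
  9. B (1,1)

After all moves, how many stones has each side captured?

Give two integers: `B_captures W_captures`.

Move 1: B@(0,0) -> caps B=0 W=0
Move 2: W@(2,3) -> caps B=0 W=0
Move 3: B@(2,2) -> caps B=0 W=0
Move 4: W@(1,0) -> caps B=0 W=0
Move 5: B@(0,3) -> caps B=0 W=0
Move 6: W@(0,2) -> caps B=0 W=0
Move 7: B@(2,0) -> caps B=0 W=0
Move 8: W@(1,2) -> caps B=0 W=0
Move 9: B@(1,1) -> caps B=1 W=0

Answer: 1 0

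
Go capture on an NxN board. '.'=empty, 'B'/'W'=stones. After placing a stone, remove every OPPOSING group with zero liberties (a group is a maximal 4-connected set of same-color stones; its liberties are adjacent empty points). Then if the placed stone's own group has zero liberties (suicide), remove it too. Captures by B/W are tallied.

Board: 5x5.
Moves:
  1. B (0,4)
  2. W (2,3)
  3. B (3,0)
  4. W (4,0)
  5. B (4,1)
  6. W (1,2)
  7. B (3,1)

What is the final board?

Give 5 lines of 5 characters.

Move 1: B@(0,4) -> caps B=0 W=0
Move 2: W@(2,3) -> caps B=0 W=0
Move 3: B@(3,0) -> caps B=0 W=0
Move 4: W@(4,0) -> caps B=0 W=0
Move 5: B@(4,1) -> caps B=1 W=0
Move 6: W@(1,2) -> caps B=1 W=0
Move 7: B@(3,1) -> caps B=1 W=0

Answer: ....B
..W..
...W.
BB...
.B...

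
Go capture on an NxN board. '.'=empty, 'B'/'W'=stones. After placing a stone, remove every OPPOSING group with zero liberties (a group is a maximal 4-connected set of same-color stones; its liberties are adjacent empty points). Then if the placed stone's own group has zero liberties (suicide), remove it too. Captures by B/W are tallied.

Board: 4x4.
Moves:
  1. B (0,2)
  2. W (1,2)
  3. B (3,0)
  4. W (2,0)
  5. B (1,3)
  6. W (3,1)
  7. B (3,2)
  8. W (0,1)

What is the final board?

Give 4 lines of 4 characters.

Answer: .WB.
..WB
W...
.WB.

Derivation:
Move 1: B@(0,2) -> caps B=0 W=0
Move 2: W@(1,2) -> caps B=0 W=0
Move 3: B@(3,0) -> caps B=0 W=0
Move 4: W@(2,0) -> caps B=0 W=0
Move 5: B@(1,3) -> caps B=0 W=0
Move 6: W@(3,1) -> caps B=0 W=1
Move 7: B@(3,2) -> caps B=0 W=1
Move 8: W@(0,1) -> caps B=0 W=1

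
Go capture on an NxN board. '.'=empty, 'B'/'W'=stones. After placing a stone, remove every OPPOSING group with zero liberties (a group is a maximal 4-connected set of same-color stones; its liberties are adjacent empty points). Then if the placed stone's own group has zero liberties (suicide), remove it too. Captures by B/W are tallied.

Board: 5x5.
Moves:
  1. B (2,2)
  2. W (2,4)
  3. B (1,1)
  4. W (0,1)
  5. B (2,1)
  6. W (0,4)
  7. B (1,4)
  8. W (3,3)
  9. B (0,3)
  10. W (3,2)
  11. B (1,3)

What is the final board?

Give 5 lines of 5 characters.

Move 1: B@(2,2) -> caps B=0 W=0
Move 2: W@(2,4) -> caps B=0 W=0
Move 3: B@(1,1) -> caps B=0 W=0
Move 4: W@(0,1) -> caps B=0 W=0
Move 5: B@(2,1) -> caps B=0 W=0
Move 6: W@(0,4) -> caps B=0 W=0
Move 7: B@(1,4) -> caps B=0 W=0
Move 8: W@(3,3) -> caps B=0 W=0
Move 9: B@(0,3) -> caps B=1 W=0
Move 10: W@(3,2) -> caps B=1 W=0
Move 11: B@(1,3) -> caps B=1 W=0

Answer: .W.B.
.B.BB
.BB.W
..WW.
.....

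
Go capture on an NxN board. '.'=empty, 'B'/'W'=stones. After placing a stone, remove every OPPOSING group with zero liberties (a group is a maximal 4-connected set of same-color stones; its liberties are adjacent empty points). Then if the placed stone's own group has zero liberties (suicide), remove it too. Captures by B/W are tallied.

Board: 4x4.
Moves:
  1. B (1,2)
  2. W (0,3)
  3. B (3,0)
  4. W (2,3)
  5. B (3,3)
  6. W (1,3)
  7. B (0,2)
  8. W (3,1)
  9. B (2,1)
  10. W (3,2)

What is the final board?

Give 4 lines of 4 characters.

Move 1: B@(1,2) -> caps B=0 W=0
Move 2: W@(0,3) -> caps B=0 W=0
Move 3: B@(3,0) -> caps B=0 W=0
Move 4: W@(2,3) -> caps B=0 W=0
Move 5: B@(3,3) -> caps B=0 W=0
Move 6: W@(1,3) -> caps B=0 W=0
Move 7: B@(0,2) -> caps B=0 W=0
Move 8: W@(3,1) -> caps B=0 W=0
Move 9: B@(2,1) -> caps B=0 W=0
Move 10: W@(3,2) -> caps B=0 W=1

Answer: ..BW
..BW
.B.W
BWW.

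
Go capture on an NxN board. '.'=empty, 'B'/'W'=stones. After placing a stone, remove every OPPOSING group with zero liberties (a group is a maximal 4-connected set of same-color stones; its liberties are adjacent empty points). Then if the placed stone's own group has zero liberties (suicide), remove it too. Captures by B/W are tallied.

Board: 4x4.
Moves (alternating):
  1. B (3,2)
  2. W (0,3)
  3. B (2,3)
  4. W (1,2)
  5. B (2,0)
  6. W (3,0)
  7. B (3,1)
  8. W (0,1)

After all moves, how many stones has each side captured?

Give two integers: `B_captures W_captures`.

Answer: 1 0

Derivation:
Move 1: B@(3,2) -> caps B=0 W=0
Move 2: W@(0,3) -> caps B=0 W=0
Move 3: B@(2,3) -> caps B=0 W=0
Move 4: W@(1,2) -> caps B=0 W=0
Move 5: B@(2,0) -> caps B=0 W=0
Move 6: W@(3,0) -> caps B=0 W=0
Move 7: B@(3,1) -> caps B=1 W=0
Move 8: W@(0,1) -> caps B=1 W=0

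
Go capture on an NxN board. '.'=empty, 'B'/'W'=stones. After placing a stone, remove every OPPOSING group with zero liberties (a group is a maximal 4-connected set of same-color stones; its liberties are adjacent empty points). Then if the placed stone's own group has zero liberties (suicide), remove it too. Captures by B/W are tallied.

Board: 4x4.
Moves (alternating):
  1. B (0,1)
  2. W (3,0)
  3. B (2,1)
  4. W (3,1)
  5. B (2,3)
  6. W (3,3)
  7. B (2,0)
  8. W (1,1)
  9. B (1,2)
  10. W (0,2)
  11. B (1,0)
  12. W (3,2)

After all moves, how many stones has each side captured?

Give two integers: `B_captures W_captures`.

Move 1: B@(0,1) -> caps B=0 W=0
Move 2: W@(3,0) -> caps B=0 W=0
Move 3: B@(2,1) -> caps B=0 W=0
Move 4: W@(3,1) -> caps B=0 W=0
Move 5: B@(2,3) -> caps B=0 W=0
Move 6: W@(3,3) -> caps B=0 W=0
Move 7: B@(2,0) -> caps B=0 W=0
Move 8: W@(1,1) -> caps B=0 W=0
Move 9: B@(1,2) -> caps B=0 W=0
Move 10: W@(0,2) -> caps B=0 W=0
Move 11: B@(1,0) -> caps B=1 W=0
Move 12: W@(3,2) -> caps B=1 W=0

Answer: 1 0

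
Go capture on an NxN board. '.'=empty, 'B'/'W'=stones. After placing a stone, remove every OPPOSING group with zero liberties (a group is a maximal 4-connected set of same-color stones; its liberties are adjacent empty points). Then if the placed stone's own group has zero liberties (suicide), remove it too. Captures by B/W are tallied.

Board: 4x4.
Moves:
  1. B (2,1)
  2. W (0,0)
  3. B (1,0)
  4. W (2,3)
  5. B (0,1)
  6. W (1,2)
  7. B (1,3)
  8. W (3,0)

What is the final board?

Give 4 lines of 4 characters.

Move 1: B@(2,1) -> caps B=0 W=0
Move 2: W@(0,0) -> caps B=0 W=0
Move 3: B@(1,0) -> caps B=0 W=0
Move 4: W@(2,3) -> caps B=0 W=0
Move 5: B@(0,1) -> caps B=1 W=0
Move 6: W@(1,2) -> caps B=1 W=0
Move 7: B@(1,3) -> caps B=1 W=0
Move 8: W@(3,0) -> caps B=1 W=0

Answer: .B..
B.WB
.B.W
W...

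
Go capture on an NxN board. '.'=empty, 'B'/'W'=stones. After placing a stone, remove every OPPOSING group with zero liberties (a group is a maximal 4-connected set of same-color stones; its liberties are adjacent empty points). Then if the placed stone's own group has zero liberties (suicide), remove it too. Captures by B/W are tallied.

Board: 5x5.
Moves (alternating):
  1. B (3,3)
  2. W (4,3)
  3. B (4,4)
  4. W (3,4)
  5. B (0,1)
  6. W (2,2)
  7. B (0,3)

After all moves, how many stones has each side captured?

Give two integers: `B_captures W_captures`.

Answer: 0 1

Derivation:
Move 1: B@(3,3) -> caps B=0 W=0
Move 2: W@(4,3) -> caps B=0 W=0
Move 3: B@(4,4) -> caps B=0 W=0
Move 4: W@(3,4) -> caps B=0 W=1
Move 5: B@(0,1) -> caps B=0 W=1
Move 6: W@(2,2) -> caps B=0 W=1
Move 7: B@(0,3) -> caps B=0 W=1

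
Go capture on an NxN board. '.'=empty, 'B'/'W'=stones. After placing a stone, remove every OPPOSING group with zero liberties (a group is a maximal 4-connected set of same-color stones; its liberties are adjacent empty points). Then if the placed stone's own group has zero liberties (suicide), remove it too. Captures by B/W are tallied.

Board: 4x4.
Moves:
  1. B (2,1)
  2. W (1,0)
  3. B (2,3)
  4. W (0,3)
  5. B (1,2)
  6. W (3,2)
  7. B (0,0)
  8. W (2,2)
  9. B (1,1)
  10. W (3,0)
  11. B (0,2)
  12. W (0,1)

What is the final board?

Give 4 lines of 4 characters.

Move 1: B@(2,1) -> caps B=0 W=0
Move 2: W@(1,0) -> caps B=0 W=0
Move 3: B@(2,3) -> caps B=0 W=0
Move 4: W@(0,3) -> caps B=0 W=0
Move 5: B@(1,2) -> caps B=0 W=0
Move 6: W@(3,2) -> caps B=0 W=0
Move 7: B@(0,0) -> caps B=0 W=0
Move 8: W@(2,2) -> caps B=0 W=0
Move 9: B@(1,1) -> caps B=0 W=0
Move 10: W@(3,0) -> caps B=0 W=0
Move 11: B@(0,2) -> caps B=0 W=0
Move 12: W@(0,1) -> caps B=0 W=1

Answer: .WBW
WBB.
.BWB
W.W.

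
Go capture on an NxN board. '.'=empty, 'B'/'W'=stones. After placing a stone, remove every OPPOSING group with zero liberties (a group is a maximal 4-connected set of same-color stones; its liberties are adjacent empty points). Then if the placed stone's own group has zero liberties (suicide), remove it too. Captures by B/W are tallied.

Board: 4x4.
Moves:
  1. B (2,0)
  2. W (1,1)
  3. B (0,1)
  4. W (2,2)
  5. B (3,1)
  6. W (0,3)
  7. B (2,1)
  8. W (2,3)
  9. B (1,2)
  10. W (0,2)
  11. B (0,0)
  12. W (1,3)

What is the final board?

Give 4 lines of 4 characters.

Answer: BBWW
.W.W
BBWW
.B..

Derivation:
Move 1: B@(2,0) -> caps B=0 W=0
Move 2: W@(1,1) -> caps B=0 W=0
Move 3: B@(0,1) -> caps B=0 W=0
Move 4: W@(2,2) -> caps B=0 W=0
Move 5: B@(3,1) -> caps B=0 W=0
Move 6: W@(0,3) -> caps B=0 W=0
Move 7: B@(2,1) -> caps B=0 W=0
Move 8: W@(2,3) -> caps B=0 W=0
Move 9: B@(1,2) -> caps B=0 W=0
Move 10: W@(0,2) -> caps B=0 W=0
Move 11: B@(0,0) -> caps B=0 W=0
Move 12: W@(1,3) -> caps B=0 W=1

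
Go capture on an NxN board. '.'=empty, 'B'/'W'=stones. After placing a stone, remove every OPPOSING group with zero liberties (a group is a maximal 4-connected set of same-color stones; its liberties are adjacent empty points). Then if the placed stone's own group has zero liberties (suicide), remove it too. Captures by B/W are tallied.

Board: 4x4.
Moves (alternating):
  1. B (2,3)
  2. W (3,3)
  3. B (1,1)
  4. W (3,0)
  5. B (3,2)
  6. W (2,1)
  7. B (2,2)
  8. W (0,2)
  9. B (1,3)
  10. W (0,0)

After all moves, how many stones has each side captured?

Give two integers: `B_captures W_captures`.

Answer: 1 0

Derivation:
Move 1: B@(2,3) -> caps B=0 W=0
Move 2: W@(3,3) -> caps B=0 W=0
Move 3: B@(1,1) -> caps B=0 W=0
Move 4: W@(3,0) -> caps B=0 W=0
Move 5: B@(3,2) -> caps B=1 W=0
Move 6: W@(2,1) -> caps B=1 W=0
Move 7: B@(2,2) -> caps B=1 W=0
Move 8: W@(0,2) -> caps B=1 W=0
Move 9: B@(1,3) -> caps B=1 W=0
Move 10: W@(0,0) -> caps B=1 W=0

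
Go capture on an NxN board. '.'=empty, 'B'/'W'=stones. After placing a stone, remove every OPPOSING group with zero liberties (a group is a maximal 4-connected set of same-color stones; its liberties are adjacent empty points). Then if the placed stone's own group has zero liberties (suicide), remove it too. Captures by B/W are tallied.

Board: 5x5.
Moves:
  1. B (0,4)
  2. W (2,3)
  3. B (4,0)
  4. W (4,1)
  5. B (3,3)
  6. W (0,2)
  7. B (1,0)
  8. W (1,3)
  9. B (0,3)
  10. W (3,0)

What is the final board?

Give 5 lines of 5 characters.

Answer: ..WBB
B..W.
...W.
W..B.
.W...

Derivation:
Move 1: B@(0,4) -> caps B=0 W=0
Move 2: W@(2,3) -> caps B=0 W=0
Move 3: B@(4,0) -> caps B=0 W=0
Move 4: W@(4,1) -> caps B=0 W=0
Move 5: B@(3,3) -> caps B=0 W=0
Move 6: W@(0,2) -> caps B=0 W=0
Move 7: B@(1,0) -> caps B=0 W=0
Move 8: W@(1,3) -> caps B=0 W=0
Move 9: B@(0,3) -> caps B=0 W=0
Move 10: W@(3,0) -> caps B=0 W=1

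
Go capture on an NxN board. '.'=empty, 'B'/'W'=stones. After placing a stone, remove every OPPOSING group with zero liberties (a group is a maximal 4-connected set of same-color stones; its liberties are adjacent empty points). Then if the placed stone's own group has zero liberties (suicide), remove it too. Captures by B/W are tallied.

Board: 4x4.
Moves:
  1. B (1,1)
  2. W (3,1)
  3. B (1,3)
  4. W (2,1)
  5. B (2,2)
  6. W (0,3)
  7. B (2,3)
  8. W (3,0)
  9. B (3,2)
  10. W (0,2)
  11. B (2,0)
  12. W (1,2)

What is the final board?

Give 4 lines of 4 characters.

Move 1: B@(1,1) -> caps B=0 W=0
Move 2: W@(3,1) -> caps B=0 W=0
Move 3: B@(1,3) -> caps B=0 W=0
Move 4: W@(2,1) -> caps B=0 W=0
Move 5: B@(2,2) -> caps B=0 W=0
Move 6: W@(0,3) -> caps B=0 W=0
Move 7: B@(2,3) -> caps B=0 W=0
Move 8: W@(3,0) -> caps B=0 W=0
Move 9: B@(3,2) -> caps B=0 W=0
Move 10: W@(0,2) -> caps B=0 W=0
Move 11: B@(2,0) -> caps B=3 W=0
Move 12: W@(1,2) -> caps B=3 W=0

Answer: ..WW
.BWB
B.BB
..B.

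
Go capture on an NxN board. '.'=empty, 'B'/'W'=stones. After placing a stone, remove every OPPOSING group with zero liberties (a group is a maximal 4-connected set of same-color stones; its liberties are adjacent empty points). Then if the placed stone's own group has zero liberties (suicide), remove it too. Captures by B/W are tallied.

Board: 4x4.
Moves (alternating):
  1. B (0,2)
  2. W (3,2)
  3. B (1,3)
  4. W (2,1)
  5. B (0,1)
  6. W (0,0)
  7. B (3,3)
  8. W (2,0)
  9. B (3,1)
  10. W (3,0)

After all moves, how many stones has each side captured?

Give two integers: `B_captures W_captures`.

Answer: 0 1

Derivation:
Move 1: B@(0,2) -> caps B=0 W=0
Move 2: W@(3,2) -> caps B=0 W=0
Move 3: B@(1,3) -> caps B=0 W=0
Move 4: W@(2,1) -> caps B=0 W=0
Move 5: B@(0,1) -> caps B=0 W=0
Move 6: W@(0,0) -> caps B=0 W=0
Move 7: B@(3,3) -> caps B=0 W=0
Move 8: W@(2,0) -> caps B=0 W=0
Move 9: B@(3,1) -> caps B=0 W=0
Move 10: W@(3,0) -> caps B=0 W=1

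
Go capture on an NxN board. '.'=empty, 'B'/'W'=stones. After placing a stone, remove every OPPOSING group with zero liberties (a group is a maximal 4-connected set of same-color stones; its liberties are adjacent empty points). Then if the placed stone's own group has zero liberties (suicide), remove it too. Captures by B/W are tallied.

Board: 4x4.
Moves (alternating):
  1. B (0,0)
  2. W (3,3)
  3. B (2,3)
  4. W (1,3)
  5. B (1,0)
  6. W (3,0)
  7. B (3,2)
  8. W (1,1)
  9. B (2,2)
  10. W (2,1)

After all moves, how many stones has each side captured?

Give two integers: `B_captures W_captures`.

Move 1: B@(0,0) -> caps B=0 W=0
Move 2: W@(3,3) -> caps B=0 W=0
Move 3: B@(2,3) -> caps B=0 W=0
Move 4: W@(1,3) -> caps B=0 W=0
Move 5: B@(1,0) -> caps B=0 W=0
Move 6: W@(3,0) -> caps B=0 W=0
Move 7: B@(3,2) -> caps B=1 W=0
Move 8: W@(1,1) -> caps B=1 W=0
Move 9: B@(2,2) -> caps B=1 W=0
Move 10: W@(2,1) -> caps B=1 W=0

Answer: 1 0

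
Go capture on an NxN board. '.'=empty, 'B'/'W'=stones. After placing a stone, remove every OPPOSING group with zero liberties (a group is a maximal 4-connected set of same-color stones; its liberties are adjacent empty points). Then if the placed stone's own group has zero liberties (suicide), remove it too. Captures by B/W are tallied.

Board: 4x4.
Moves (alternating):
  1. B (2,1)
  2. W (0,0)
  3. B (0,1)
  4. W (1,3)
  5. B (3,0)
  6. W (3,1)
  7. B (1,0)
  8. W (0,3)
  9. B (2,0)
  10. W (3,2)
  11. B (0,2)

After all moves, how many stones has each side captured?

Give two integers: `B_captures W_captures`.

Move 1: B@(2,1) -> caps B=0 W=0
Move 2: W@(0,0) -> caps B=0 W=0
Move 3: B@(0,1) -> caps B=0 W=0
Move 4: W@(1,3) -> caps B=0 W=0
Move 5: B@(3,0) -> caps B=0 W=0
Move 6: W@(3,1) -> caps B=0 W=0
Move 7: B@(1,0) -> caps B=1 W=0
Move 8: W@(0,3) -> caps B=1 W=0
Move 9: B@(2,0) -> caps B=1 W=0
Move 10: W@(3,2) -> caps B=1 W=0
Move 11: B@(0,2) -> caps B=1 W=0

Answer: 1 0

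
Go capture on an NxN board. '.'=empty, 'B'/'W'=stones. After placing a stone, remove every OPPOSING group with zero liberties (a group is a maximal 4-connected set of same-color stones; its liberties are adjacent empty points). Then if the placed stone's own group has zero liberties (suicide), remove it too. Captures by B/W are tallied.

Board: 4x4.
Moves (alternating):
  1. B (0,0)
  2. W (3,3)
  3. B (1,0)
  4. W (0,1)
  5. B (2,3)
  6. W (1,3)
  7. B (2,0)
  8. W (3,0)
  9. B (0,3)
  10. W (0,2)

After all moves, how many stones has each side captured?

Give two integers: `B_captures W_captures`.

Move 1: B@(0,0) -> caps B=0 W=0
Move 2: W@(3,3) -> caps B=0 W=0
Move 3: B@(1,0) -> caps B=0 W=0
Move 4: W@(0,1) -> caps B=0 W=0
Move 5: B@(2,3) -> caps B=0 W=0
Move 6: W@(1,3) -> caps B=0 W=0
Move 7: B@(2,0) -> caps B=0 W=0
Move 8: W@(3,0) -> caps B=0 W=0
Move 9: B@(0,3) -> caps B=0 W=0
Move 10: W@(0,2) -> caps B=0 W=1

Answer: 0 1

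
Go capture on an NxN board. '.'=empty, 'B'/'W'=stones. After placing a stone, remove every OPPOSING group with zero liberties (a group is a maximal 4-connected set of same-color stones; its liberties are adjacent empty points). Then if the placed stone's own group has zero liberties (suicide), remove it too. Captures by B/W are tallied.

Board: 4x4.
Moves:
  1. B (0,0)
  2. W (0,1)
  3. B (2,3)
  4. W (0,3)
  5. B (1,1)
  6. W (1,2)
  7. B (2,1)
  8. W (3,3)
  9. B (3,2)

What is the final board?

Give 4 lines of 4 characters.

Answer: BW.W
.BW.
.B.B
..B.

Derivation:
Move 1: B@(0,0) -> caps B=0 W=0
Move 2: W@(0,1) -> caps B=0 W=0
Move 3: B@(2,3) -> caps B=0 W=0
Move 4: W@(0,3) -> caps B=0 W=0
Move 5: B@(1,1) -> caps B=0 W=0
Move 6: W@(1,2) -> caps B=0 W=0
Move 7: B@(2,1) -> caps B=0 W=0
Move 8: W@(3,3) -> caps B=0 W=0
Move 9: B@(3,2) -> caps B=1 W=0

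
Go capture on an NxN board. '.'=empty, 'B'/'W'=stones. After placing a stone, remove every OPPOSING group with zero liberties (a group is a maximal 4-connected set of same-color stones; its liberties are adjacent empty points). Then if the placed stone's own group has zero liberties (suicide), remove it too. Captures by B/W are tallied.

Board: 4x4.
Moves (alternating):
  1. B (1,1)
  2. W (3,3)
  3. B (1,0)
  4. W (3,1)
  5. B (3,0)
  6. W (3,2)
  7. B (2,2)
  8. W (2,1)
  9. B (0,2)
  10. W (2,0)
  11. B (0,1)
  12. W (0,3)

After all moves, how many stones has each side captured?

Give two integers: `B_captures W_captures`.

Move 1: B@(1,1) -> caps B=0 W=0
Move 2: W@(3,3) -> caps B=0 W=0
Move 3: B@(1,0) -> caps B=0 W=0
Move 4: W@(3,1) -> caps B=0 W=0
Move 5: B@(3,0) -> caps B=0 W=0
Move 6: W@(3,2) -> caps B=0 W=0
Move 7: B@(2,2) -> caps B=0 W=0
Move 8: W@(2,1) -> caps B=0 W=0
Move 9: B@(0,2) -> caps B=0 W=0
Move 10: W@(2,0) -> caps B=0 W=1
Move 11: B@(0,1) -> caps B=0 W=1
Move 12: W@(0,3) -> caps B=0 W=1

Answer: 0 1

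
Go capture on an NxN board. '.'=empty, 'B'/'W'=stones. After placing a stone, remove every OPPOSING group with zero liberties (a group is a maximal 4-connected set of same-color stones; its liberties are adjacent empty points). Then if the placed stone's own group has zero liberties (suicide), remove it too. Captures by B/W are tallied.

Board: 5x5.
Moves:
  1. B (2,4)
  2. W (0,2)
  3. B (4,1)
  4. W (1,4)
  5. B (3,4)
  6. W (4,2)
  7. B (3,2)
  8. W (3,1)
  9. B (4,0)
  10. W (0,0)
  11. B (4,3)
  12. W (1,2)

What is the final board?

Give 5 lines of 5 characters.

Move 1: B@(2,4) -> caps B=0 W=0
Move 2: W@(0,2) -> caps B=0 W=0
Move 3: B@(4,1) -> caps B=0 W=0
Move 4: W@(1,4) -> caps B=0 W=0
Move 5: B@(3,4) -> caps B=0 W=0
Move 6: W@(4,2) -> caps B=0 W=0
Move 7: B@(3,2) -> caps B=0 W=0
Move 8: W@(3,1) -> caps B=0 W=0
Move 9: B@(4,0) -> caps B=0 W=0
Move 10: W@(0,0) -> caps B=0 W=0
Move 11: B@(4,3) -> caps B=1 W=0
Move 12: W@(1,2) -> caps B=1 W=0

Answer: W.W..
..W.W
....B
.WB.B
BB.B.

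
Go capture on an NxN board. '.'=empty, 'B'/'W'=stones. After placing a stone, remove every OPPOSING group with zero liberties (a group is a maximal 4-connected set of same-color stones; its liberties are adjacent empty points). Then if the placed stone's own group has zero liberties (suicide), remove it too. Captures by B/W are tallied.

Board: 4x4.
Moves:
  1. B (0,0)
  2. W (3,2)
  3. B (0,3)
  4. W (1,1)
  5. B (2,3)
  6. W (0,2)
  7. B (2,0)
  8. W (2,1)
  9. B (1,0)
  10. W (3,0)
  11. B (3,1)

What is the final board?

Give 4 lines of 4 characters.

Answer: B.WB
BW..
BW.B
.BW.

Derivation:
Move 1: B@(0,0) -> caps B=0 W=0
Move 2: W@(3,2) -> caps B=0 W=0
Move 3: B@(0,3) -> caps B=0 W=0
Move 4: W@(1,1) -> caps B=0 W=0
Move 5: B@(2,3) -> caps B=0 W=0
Move 6: W@(0,2) -> caps B=0 W=0
Move 7: B@(2,0) -> caps B=0 W=0
Move 8: W@(2,1) -> caps B=0 W=0
Move 9: B@(1,0) -> caps B=0 W=0
Move 10: W@(3,0) -> caps B=0 W=0
Move 11: B@(3,1) -> caps B=1 W=0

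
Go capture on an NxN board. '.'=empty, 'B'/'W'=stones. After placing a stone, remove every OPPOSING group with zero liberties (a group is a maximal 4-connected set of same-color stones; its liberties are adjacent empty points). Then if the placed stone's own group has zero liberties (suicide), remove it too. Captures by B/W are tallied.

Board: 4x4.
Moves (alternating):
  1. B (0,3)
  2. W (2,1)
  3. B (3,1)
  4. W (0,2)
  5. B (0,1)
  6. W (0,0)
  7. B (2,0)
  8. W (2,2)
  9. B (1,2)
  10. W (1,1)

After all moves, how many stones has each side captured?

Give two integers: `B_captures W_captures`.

Move 1: B@(0,3) -> caps B=0 W=0
Move 2: W@(2,1) -> caps B=0 W=0
Move 3: B@(3,1) -> caps B=0 W=0
Move 4: W@(0,2) -> caps B=0 W=0
Move 5: B@(0,1) -> caps B=0 W=0
Move 6: W@(0,0) -> caps B=0 W=0
Move 7: B@(2,0) -> caps B=0 W=0
Move 8: W@(2,2) -> caps B=0 W=0
Move 9: B@(1,2) -> caps B=1 W=0
Move 10: W@(1,1) -> caps B=1 W=0

Answer: 1 0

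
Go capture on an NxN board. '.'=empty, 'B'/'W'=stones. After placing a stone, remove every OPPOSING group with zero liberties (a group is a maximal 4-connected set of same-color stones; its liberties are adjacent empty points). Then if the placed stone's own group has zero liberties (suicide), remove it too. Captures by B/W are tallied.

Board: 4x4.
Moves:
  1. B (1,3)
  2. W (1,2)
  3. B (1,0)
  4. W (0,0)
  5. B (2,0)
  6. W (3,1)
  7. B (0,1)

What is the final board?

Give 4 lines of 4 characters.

Answer: .B..
B.WB
B...
.W..

Derivation:
Move 1: B@(1,3) -> caps B=0 W=0
Move 2: W@(1,2) -> caps B=0 W=0
Move 3: B@(1,0) -> caps B=0 W=0
Move 4: W@(0,0) -> caps B=0 W=0
Move 5: B@(2,0) -> caps B=0 W=0
Move 6: W@(3,1) -> caps B=0 W=0
Move 7: B@(0,1) -> caps B=1 W=0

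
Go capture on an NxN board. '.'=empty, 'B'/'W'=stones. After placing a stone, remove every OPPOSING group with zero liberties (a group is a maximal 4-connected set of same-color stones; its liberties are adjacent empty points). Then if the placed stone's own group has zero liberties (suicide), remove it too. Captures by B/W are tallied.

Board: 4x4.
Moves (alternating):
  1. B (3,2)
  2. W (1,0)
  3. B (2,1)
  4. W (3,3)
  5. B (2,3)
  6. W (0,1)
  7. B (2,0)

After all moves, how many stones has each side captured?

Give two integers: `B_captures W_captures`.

Move 1: B@(3,2) -> caps B=0 W=0
Move 2: W@(1,0) -> caps B=0 W=0
Move 3: B@(2,1) -> caps B=0 W=0
Move 4: W@(3,3) -> caps B=0 W=0
Move 5: B@(2,3) -> caps B=1 W=0
Move 6: W@(0,1) -> caps B=1 W=0
Move 7: B@(2,0) -> caps B=1 W=0

Answer: 1 0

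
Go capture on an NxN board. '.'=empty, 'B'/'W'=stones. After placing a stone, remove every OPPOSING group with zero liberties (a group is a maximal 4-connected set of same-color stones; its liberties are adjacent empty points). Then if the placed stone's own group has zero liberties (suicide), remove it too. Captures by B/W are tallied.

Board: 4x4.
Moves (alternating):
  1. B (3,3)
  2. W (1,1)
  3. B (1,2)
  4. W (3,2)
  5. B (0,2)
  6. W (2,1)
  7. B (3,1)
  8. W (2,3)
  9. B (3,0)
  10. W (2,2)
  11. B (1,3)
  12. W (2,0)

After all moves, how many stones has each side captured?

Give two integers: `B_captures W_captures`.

Answer: 0 3

Derivation:
Move 1: B@(3,3) -> caps B=0 W=0
Move 2: W@(1,1) -> caps B=0 W=0
Move 3: B@(1,2) -> caps B=0 W=0
Move 4: W@(3,2) -> caps B=0 W=0
Move 5: B@(0,2) -> caps B=0 W=0
Move 6: W@(2,1) -> caps B=0 W=0
Move 7: B@(3,1) -> caps B=0 W=0
Move 8: W@(2,3) -> caps B=0 W=1
Move 9: B@(3,0) -> caps B=0 W=1
Move 10: W@(2,2) -> caps B=0 W=1
Move 11: B@(1,3) -> caps B=0 W=1
Move 12: W@(2,0) -> caps B=0 W=3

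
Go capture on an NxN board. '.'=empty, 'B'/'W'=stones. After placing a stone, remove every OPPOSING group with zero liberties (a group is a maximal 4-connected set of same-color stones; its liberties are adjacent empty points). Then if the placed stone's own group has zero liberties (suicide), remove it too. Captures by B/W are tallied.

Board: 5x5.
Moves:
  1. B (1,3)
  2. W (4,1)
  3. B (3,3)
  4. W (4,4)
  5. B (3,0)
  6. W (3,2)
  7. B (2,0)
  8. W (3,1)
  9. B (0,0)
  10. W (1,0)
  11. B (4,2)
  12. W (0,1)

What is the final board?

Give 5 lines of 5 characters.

Move 1: B@(1,3) -> caps B=0 W=0
Move 2: W@(4,1) -> caps B=0 W=0
Move 3: B@(3,3) -> caps B=0 W=0
Move 4: W@(4,4) -> caps B=0 W=0
Move 5: B@(3,0) -> caps B=0 W=0
Move 6: W@(3,2) -> caps B=0 W=0
Move 7: B@(2,0) -> caps B=0 W=0
Move 8: W@(3,1) -> caps B=0 W=0
Move 9: B@(0,0) -> caps B=0 W=0
Move 10: W@(1,0) -> caps B=0 W=0
Move 11: B@(4,2) -> caps B=0 W=0
Move 12: W@(0,1) -> caps B=0 W=1

Answer: .W...
W..B.
B....
BWWB.
.WB.W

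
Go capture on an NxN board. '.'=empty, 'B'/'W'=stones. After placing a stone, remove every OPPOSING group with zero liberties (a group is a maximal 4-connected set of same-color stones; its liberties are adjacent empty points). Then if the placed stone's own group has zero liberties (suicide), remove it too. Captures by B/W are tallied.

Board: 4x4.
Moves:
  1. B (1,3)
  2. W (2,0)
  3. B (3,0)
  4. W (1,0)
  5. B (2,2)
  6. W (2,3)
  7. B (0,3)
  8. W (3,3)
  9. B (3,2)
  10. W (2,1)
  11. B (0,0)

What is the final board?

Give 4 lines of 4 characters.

Move 1: B@(1,3) -> caps B=0 W=0
Move 2: W@(2,0) -> caps B=0 W=0
Move 3: B@(3,0) -> caps B=0 W=0
Move 4: W@(1,0) -> caps B=0 W=0
Move 5: B@(2,2) -> caps B=0 W=0
Move 6: W@(2,3) -> caps B=0 W=0
Move 7: B@(0,3) -> caps B=0 W=0
Move 8: W@(3,3) -> caps B=0 W=0
Move 9: B@(3,2) -> caps B=2 W=0
Move 10: W@(2,1) -> caps B=2 W=0
Move 11: B@(0,0) -> caps B=2 W=0

Answer: B..B
W..B
WWB.
B.B.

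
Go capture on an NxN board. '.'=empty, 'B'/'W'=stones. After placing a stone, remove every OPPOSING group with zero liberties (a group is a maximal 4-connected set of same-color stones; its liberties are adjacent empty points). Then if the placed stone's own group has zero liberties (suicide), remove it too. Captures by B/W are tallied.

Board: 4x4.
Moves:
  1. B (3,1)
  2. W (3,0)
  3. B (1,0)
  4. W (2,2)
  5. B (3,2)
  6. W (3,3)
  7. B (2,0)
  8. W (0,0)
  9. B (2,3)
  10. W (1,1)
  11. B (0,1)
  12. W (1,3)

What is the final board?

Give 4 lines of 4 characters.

Answer: .B..
BW.W
B.WB
.BB.

Derivation:
Move 1: B@(3,1) -> caps B=0 W=0
Move 2: W@(3,0) -> caps B=0 W=0
Move 3: B@(1,0) -> caps B=0 W=0
Move 4: W@(2,2) -> caps B=0 W=0
Move 5: B@(3,2) -> caps B=0 W=0
Move 6: W@(3,3) -> caps B=0 W=0
Move 7: B@(2,0) -> caps B=1 W=0
Move 8: W@(0,0) -> caps B=1 W=0
Move 9: B@(2,3) -> caps B=2 W=0
Move 10: W@(1,1) -> caps B=2 W=0
Move 11: B@(0,1) -> caps B=3 W=0
Move 12: W@(1,3) -> caps B=3 W=0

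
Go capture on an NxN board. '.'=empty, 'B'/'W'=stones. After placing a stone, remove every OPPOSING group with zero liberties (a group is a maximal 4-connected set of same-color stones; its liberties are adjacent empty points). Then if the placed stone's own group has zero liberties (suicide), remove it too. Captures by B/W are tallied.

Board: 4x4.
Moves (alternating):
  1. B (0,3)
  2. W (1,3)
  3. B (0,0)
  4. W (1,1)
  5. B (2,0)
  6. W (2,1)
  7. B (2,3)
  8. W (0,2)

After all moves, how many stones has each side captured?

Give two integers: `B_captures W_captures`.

Move 1: B@(0,3) -> caps B=0 W=0
Move 2: W@(1,3) -> caps B=0 W=0
Move 3: B@(0,0) -> caps B=0 W=0
Move 4: W@(1,1) -> caps B=0 W=0
Move 5: B@(2,0) -> caps B=0 W=0
Move 6: W@(2,1) -> caps B=0 W=0
Move 7: B@(2,3) -> caps B=0 W=0
Move 8: W@(0,2) -> caps B=0 W=1

Answer: 0 1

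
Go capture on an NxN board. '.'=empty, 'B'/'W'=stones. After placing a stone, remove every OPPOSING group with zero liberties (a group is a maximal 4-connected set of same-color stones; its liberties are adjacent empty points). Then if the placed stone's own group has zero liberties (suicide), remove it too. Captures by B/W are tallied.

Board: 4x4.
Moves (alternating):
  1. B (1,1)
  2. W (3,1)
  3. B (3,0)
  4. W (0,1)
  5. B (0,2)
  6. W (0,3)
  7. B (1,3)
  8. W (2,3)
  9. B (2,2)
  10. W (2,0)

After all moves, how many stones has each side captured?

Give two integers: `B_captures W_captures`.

Answer: 1 1

Derivation:
Move 1: B@(1,1) -> caps B=0 W=0
Move 2: W@(3,1) -> caps B=0 W=0
Move 3: B@(3,0) -> caps B=0 W=0
Move 4: W@(0,1) -> caps B=0 W=0
Move 5: B@(0,2) -> caps B=0 W=0
Move 6: W@(0,3) -> caps B=0 W=0
Move 7: B@(1,3) -> caps B=1 W=0
Move 8: W@(2,3) -> caps B=1 W=0
Move 9: B@(2,2) -> caps B=1 W=0
Move 10: W@(2,0) -> caps B=1 W=1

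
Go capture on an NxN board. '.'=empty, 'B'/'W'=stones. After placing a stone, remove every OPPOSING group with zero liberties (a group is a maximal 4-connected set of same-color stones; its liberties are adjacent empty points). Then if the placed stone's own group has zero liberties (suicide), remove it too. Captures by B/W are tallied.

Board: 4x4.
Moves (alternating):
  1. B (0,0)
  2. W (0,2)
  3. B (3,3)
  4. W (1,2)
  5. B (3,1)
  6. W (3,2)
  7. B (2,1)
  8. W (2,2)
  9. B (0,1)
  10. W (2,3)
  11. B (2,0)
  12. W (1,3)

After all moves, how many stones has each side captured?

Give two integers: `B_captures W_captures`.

Answer: 0 1

Derivation:
Move 1: B@(0,0) -> caps B=0 W=0
Move 2: W@(0,2) -> caps B=0 W=0
Move 3: B@(3,3) -> caps B=0 W=0
Move 4: W@(1,2) -> caps B=0 W=0
Move 5: B@(3,1) -> caps B=0 W=0
Move 6: W@(3,2) -> caps B=0 W=0
Move 7: B@(2,1) -> caps B=0 W=0
Move 8: W@(2,2) -> caps B=0 W=0
Move 9: B@(0,1) -> caps B=0 W=0
Move 10: W@(2,3) -> caps B=0 W=1
Move 11: B@(2,0) -> caps B=0 W=1
Move 12: W@(1,3) -> caps B=0 W=1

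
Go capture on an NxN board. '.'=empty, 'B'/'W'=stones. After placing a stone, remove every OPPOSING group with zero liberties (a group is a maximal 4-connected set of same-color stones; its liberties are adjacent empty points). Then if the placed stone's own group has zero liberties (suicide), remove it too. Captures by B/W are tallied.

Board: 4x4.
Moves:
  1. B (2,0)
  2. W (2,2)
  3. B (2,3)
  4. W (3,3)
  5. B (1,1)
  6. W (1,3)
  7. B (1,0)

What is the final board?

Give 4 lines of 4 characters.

Move 1: B@(2,0) -> caps B=0 W=0
Move 2: W@(2,2) -> caps B=0 W=0
Move 3: B@(2,3) -> caps B=0 W=0
Move 4: W@(3,3) -> caps B=0 W=0
Move 5: B@(1,1) -> caps B=0 W=0
Move 6: W@(1,3) -> caps B=0 W=1
Move 7: B@(1,0) -> caps B=0 W=1

Answer: ....
BB.W
B.W.
...W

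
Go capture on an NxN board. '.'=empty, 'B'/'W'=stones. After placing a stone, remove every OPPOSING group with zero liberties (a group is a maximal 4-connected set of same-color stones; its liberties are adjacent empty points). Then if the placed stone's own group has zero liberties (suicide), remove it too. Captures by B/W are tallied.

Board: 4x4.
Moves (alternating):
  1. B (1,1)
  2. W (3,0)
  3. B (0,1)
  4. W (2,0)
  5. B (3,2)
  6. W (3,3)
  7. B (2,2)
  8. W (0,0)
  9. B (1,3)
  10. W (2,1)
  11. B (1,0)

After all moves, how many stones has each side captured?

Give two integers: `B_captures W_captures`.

Move 1: B@(1,1) -> caps B=0 W=0
Move 2: W@(3,0) -> caps B=0 W=0
Move 3: B@(0,1) -> caps B=0 W=0
Move 4: W@(2,0) -> caps B=0 W=0
Move 5: B@(3,2) -> caps B=0 W=0
Move 6: W@(3,3) -> caps B=0 W=0
Move 7: B@(2,2) -> caps B=0 W=0
Move 8: W@(0,0) -> caps B=0 W=0
Move 9: B@(1,3) -> caps B=0 W=0
Move 10: W@(2,1) -> caps B=0 W=0
Move 11: B@(1,0) -> caps B=1 W=0

Answer: 1 0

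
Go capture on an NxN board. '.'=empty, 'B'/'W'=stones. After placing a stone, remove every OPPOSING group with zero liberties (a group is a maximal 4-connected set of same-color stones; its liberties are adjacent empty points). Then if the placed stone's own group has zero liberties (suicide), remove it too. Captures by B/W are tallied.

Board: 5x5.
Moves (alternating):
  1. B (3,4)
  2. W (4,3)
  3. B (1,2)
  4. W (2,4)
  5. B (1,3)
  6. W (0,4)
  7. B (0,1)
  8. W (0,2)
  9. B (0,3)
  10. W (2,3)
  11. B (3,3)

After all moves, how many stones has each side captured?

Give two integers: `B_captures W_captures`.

Move 1: B@(3,4) -> caps B=0 W=0
Move 2: W@(4,3) -> caps B=0 W=0
Move 3: B@(1,2) -> caps B=0 W=0
Move 4: W@(2,4) -> caps B=0 W=0
Move 5: B@(1,3) -> caps B=0 W=0
Move 6: W@(0,4) -> caps B=0 W=0
Move 7: B@(0,1) -> caps B=0 W=0
Move 8: W@(0,2) -> caps B=0 W=0
Move 9: B@(0,3) -> caps B=1 W=0
Move 10: W@(2,3) -> caps B=1 W=0
Move 11: B@(3,3) -> caps B=1 W=0

Answer: 1 0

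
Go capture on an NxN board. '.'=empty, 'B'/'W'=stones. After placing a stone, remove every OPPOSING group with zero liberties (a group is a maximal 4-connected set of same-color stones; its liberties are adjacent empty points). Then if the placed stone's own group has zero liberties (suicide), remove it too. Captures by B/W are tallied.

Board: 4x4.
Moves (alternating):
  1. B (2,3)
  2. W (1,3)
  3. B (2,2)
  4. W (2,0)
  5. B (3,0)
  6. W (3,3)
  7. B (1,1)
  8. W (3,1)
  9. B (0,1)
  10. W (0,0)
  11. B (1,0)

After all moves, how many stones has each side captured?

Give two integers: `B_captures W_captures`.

Answer: 1 1

Derivation:
Move 1: B@(2,3) -> caps B=0 W=0
Move 2: W@(1,3) -> caps B=0 W=0
Move 3: B@(2,2) -> caps B=0 W=0
Move 4: W@(2,0) -> caps B=0 W=0
Move 5: B@(3,0) -> caps B=0 W=0
Move 6: W@(3,3) -> caps B=0 W=0
Move 7: B@(1,1) -> caps B=0 W=0
Move 8: W@(3,1) -> caps B=0 W=1
Move 9: B@(0,1) -> caps B=0 W=1
Move 10: W@(0,0) -> caps B=0 W=1
Move 11: B@(1,0) -> caps B=1 W=1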